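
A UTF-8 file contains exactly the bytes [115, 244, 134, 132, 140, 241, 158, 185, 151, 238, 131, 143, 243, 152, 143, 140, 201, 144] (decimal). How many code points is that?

6

Byte at offset 0: 0x73 = 01110011 → 1-byte char (#1). Advance 1.
Byte at offset 1: 0xF4 = 11110100 → 4-byte char (#2). Advance 4.
Byte at offset 5: 0xF1 = 11110001 → 4-byte char (#3). Advance 4.
Byte at offset 9: 0xEE = 11101110 → 3-byte char (#4). Advance 3.
Byte at offset 12: 0xF3 = 11110011 → 4-byte char (#5). Advance 4.
Byte at offset 16: 0xC9 = 11001001 → 2-byte char (#6). Advance 2.
Reached end at offset 18 after 6 code points.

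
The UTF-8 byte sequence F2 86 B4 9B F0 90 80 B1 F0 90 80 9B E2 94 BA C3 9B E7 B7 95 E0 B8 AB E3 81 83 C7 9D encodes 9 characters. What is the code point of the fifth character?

Offset 0: leading byte 0xF2 = 11110010 → 4-byte char #1 = F2 86 B4 9B.
Offset 4: leading byte 0xF0 = 11110000 → 4-byte char #2 = F0 90 80 B1.
Offset 8: leading byte 0xF0 = 11110000 → 4-byte char #3 = F0 90 80 9B.
Offset 12: leading byte 0xE2 = 11100010 → 3-byte char #4 = E2 94 BA.
Offset 15: leading byte 0xC3 = 11000011 → 2-byte char #5 = C3 9B.
Leading byte 0xC3 = 11000011 matches 110xxxxx → 2-byte sequence.
Byte 1: 0xC3 = 11000011, payload 00011 (5 bits).
Byte 2: 0x9B = 10011011 (10xxxxxx ✓), payload 011011.
Concatenate: 00011011011 = 0xDB (11 bits → U+00DB).

U+00DB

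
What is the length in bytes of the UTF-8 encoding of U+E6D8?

U+E6D8 = 0xE6D8. UTF-8 uses 1 byte below 0x80, 2 below 0x800, 3 below 0x10000, 4 up to 0x10FFFF. 0xE6D8 is in U+0800–U+FFFF → 3 bytes.

3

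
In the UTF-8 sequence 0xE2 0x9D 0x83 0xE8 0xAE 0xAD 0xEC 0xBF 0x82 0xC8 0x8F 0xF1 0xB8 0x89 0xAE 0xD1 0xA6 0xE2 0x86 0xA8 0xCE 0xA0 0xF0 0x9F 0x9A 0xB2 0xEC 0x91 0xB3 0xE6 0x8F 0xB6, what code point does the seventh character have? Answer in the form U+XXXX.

U+21A8

Offset 0: leading byte 0xE2 = 11100010 → 3-byte char #1 = E2 9D 83.
Offset 3: leading byte 0xE8 = 11101000 → 3-byte char #2 = E8 AE AD.
Offset 6: leading byte 0xEC = 11101100 → 3-byte char #3 = EC BF 82.
Offset 9: leading byte 0xC8 = 11001000 → 2-byte char #4 = C8 8F.
Offset 11: leading byte 0xF1 = 11110001 → 4-byte char #5 = F1 B8 89 AE.
Offset 15: leading byte 0xD1 = 11010001 → 2-byte char #6 = D1 A6.
Offset 17: leading byte 0xE2 = 11100010 → 3-byte char #7 = E2 86 A8.
Leading byte 0xE2 = 11100010 matches 1110xxxx → 3-byte sequence.
Byte 1: 0xE2 = 11100010, payload 0010 (4 bits).
Byte 2: 0x86 = 10000110 (10xxxxxx ✓), payload 000110.
Byte 3: 0xA8 = 10101000 (10xxxxxx ✓), payload 101000.
Concatenate: 0010000110101000 = 0x21A8 (16 bits → U+21A8).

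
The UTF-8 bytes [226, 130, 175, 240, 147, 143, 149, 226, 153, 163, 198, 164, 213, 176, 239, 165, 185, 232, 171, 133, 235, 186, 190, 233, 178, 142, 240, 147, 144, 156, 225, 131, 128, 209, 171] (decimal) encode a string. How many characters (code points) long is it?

12

Byte at offset 0: 0xE2 = 11100010 → 3-byte char (#1). Advance 3.
Byte at offset 3: 0xF0 = 11110000 → 4-byte char (#2). Advance 4.
Byte at offset 7: 0xE2 = 11100010 → 3-byte char (#3). Advance 3.
Byte at offset 10: 0xC6 = 11000110 → 2-byte char (#4). Advance 2.
Byte at offset 12: 0xD5 = 11010101 → 2-byte char (#5). Advance 2.
Byte at offset 14: 0xEF = 11101111 → 3-byte char (#6). Advance 3.
Byte at offset 17: 0xE8 = 11101000 → 3-byte char (#7). Advance 3.
Byte at offset 20: 0xEB = 11101011 → 3-byte char (#8). Advance 3.
Byte at offset 23: 0xE9 = 11101001 → 3-byte char (#9). Advance 3.
Byte at offset 26: 0xF0 = 11110000 → 4-byte char (#10). Advance 4.
Byte at offset 30: 0xE1 = 11100001 → 3-byte char (#11). Advance 3.
Byte at offset 33: 0xD1 = 11010001 → 2-byte char (#12). Advance 2.
Reached end at offset 35 after 12 code points.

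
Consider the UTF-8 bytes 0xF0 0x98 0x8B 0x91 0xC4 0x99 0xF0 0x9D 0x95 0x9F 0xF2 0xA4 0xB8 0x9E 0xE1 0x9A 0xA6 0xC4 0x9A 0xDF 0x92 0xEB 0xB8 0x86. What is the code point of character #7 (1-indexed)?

U+07D2

Offset 0: leading byte 0xF0 = 11110000 → 4-byte char #1 = F0 98 8B 91.
Offset 4: leading byte 0xC4 = 11000100 → 2-byte char #2 = C4 99.
Offset 6: leading byte 0xF0 = 11110000 → 4-byte char #3 = F0 9D 95 9F.
Offset 10: leading byte 0xF2 = 11110010 → 4-byte char #4 = F2 A4 B8 9E.
Offset 14: leading byte 0xE1 = 11100001 → 3-byte char #5 = E1 9A A6.
Offset 17: leading byte 0xC4 = 11000100 → 2-byte char #6 = C4 9A.
Offset 19: leading byte 0xDF = 11011111 → 2-byte char #7 = DF 92.
Leading byte 0xDF = 11011111 matches 110xxxxx → 2-byte sequence.
Byte 1: 0xDF = 11011111, payload 11111 (5 bits).
Byte 2: 0x92 = 10010010 (10xxxxxx ✓), payload 010010.
Concatenate: 11111010010 = 0x7D2 (11 bits → U+07D2).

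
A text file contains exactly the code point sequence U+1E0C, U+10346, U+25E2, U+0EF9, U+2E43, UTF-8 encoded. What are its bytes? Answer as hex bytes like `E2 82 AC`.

U+1E0C: 3-byte form → E1 B8 8C.
U+10346: 4-byte form → F0 90 8D 86.
U+25E2: 3-byte form → E2 97 A2.
U+0EF9: 3-byte form → E0 BB B9.
U+2E43: 3-byte form → E2 B9 83.
Concatenated (16 bytes): E1 B8 8C F0 90 8D 86 E2 97 A2 E0 BB B9 E2 B9 83.

E1 B8 8C F0 90 8D 86 E2 97 A2 E0 BB B9 E2 B9 83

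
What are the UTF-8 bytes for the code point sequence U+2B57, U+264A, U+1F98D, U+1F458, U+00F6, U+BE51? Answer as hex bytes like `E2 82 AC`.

U+2B57: 3-byte form → E2 AD 97.
U+264A: 3-byte form → E2 99 8A.
U+1F98D: 4-byte form → F0 9F A6 8D.
U+1F458: 4-byte form → F0 9F 91 98.
U+00F6: 2-byte form → C3 B6.
U+BE51: 3-byte form → EB B9 91.
Concatenated (19 bytes): E2 AD 97 E2 99 8A F0 9F A6 8D F0 9F 91 98 C3 B6 EB B9 91.

E2 AD 97 E2 99 8A F0 9F A6 8D F0 9F 91 98 C3 B6 EB B9 91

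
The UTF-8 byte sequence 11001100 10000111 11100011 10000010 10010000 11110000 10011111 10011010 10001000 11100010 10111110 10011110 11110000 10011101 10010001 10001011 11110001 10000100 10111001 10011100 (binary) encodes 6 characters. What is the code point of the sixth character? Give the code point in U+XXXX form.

Offset 0: leading byte 0xCC = 11001100 → 2-byte char #1 = CC 87.
Offset 2: leading byte 0xE3 = 11100011 → 3-byte char #2 = E3 82 90.
Offset 5: leading byte 0xF0 = 11110000 → 4-byte char #3 = F0 9F 9A 88.
Offset 9: leading byte 0xE2 = 11100010 → 3-byte char #4 = E2 BE 9E.
Offset 12: leading byte 0xF0 = 11110000 → 4-byte char #5 = F0 9D 91 8B.
Offset 16: leading byte 0xF1 = 11110001 → 4-byte char #6 = F1 84 B9 9C.
Leading byte 0xF1 = 11110001 matches 11110xxx → 4-byte sequence.
Byte 1: 0xF1 = 11110001, payload 001 (3 bits).
Byte 2: 0x84 = 10000100 (10xxxxxx ✓), payload 000100.
Byte 3: 0xB9 = 10111001 (10xxxxxx ✓), payload 111001.
Byte 4: 0x9C = 10011100 (10xxxxxx ✓), payload 011100.
Concatenate: 001000100111001011100 = 0x44E5C (21 bits → U+44E5C).

U+44E5C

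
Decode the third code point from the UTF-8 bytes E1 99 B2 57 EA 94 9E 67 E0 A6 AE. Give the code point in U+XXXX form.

Offset 0: leading byte 0xE1 = 11100001 → 3-byte char #1 = E1 99 B2.
Offset 3: leading byte 0x57 = 01010111 → 1-byte char #2 = 57.
Offset 4: leading byte 0xEA = 11101010 → 3-byte char #3 = EA 94 9E.
Leading byte 0xEA = 11101010 matches 1110xxxx → 3-byte sequence.
Byte 1: 0xEA = 11101010, payload 1010 (4 bits).
Byte 2: 0x94 = 10010100 (10xxxxxx ✓), payload 010100.
Byte 3: 0x9E = 10011110 (10xxxxxx ✓), payload 011110.
Concatenate: 1010010100011110 = 0xA51E (16 bits → U+A51E).

U+A51E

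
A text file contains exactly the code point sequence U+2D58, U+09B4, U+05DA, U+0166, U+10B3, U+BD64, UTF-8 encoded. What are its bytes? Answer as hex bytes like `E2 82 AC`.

E2 B5 98 E0 A6 B4 D7 9A C5 A6 E1 82 B3 EB B5 A4

U+2D58: 3-byte form → E2 B5 98.
U+09B4: 3-byte form → E0 A6 B4.
U+05DA: 2-byte form → D7 9A.
U+0166: 2-byte form → C5 A6.
U+10B3: 3-byte form → E1 82 B3.
U+BD64: 3-byte form → EB B5 A4.
Concatenated (16 bytes): E2 B5 98 E0 A6 B4 D7 9A C5 A6 E1 82 B3 EB B5 A4.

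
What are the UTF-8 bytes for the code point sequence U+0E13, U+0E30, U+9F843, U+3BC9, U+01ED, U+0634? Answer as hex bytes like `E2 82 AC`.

U+0E13: 3-byte form → E0 B8 93.
U+0E30: 3-byte form → E0 B8 B0.
U+9F843: 4-byte form → F2 9F A1 83.
U+3BC9: 3-byte form → E3 AF 89.
U+01ED: 2-byte form → C7 AD.
U+0634: 2-byte form → D8 B4.
Concatenated (17 bytes): E0 B8 93 E0 B8 B0 F2 9F A1 83 E3 AF 89 C7 AD D8 B4.

E0 B8 93 E0 B8 B0 F2 9F A1 83 E3 AF 89 C7 AD D8 B4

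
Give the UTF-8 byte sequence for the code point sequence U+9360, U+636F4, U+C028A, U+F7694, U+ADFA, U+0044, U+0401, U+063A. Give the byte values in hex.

E9 8D A0 F1 A3 9B B4 F3 80 8A 8A F3 B7 9A 94 EA B7 BA 44 D0 81 D8 BA

U+9360: 3-byte form → E9 8D A0.
U+636F4: 4-byte form → F1 A3 9B B4.
U+C028A: 4-byte form → F3 80 8A 8A.
U+F7694: 4-byte form → F3 B7 9A 94.
U+ADFA: 3-byte form → EA B7 BA.
U+0044: 1-byte form → 44.
U+0401: 2-byte form → D0 81.
U+063A: 2-byte form → D8 BA.
Concatenated (23 bytes): E9 8D A0 F1 A3 9B B4 F3 80 8A 8A F3 B7 9A 94 EA B7 BA 44 D0 81 D8 BA.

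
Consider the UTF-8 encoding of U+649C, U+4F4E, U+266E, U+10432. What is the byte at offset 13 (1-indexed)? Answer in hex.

0xB2

1-indexed offset 13 is 0-indexed offset 12.
U+649C → 3-byte form E6 92 9C at offsets 0–2.
U+4F4E → 3-byte form E4 BD 8E at offsets 3–5.
U+266E → 3-byte form E2 99 AE at offsets 6–8.
U+10432 → 4-byte form F0 90 90 B2 at offsets 9–12.
Offset 12 falls in char 4's range; it's byte 4 of F0 90 90 B2 = 0xB2.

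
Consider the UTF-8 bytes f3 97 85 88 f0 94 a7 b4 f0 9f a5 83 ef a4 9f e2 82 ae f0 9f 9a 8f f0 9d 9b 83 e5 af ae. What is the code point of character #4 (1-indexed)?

Offset 0: leading byte 0xF3 = 11110011 → 4-byte char #1 = F3 97 85 88.
Offset 4: leading byte 0xF0 = 11110000 → 4-byte char #2 = F0 94 A7 B4.
Offset 8: leading byte 0xF0 = 11110000 → 4-byte char #3 = F0 9F A5 83.
Offset 12: leading byte 0xEF = 11101111 → 3-byte char #4 = EF A4 9F.
Leading byte 0xEF = 11101111 matches 1110xxxx → 3-byte sequence.
Byte 1: 0xEF = 11101111, payload 1111 (4 bits).
Byte 2: 0xA4 = 10100100 (10xxxxxx ✓), payload 100100.
Byte 3: 0x9F = 10011111 (10xxxxxx ✓), payload 011111.
Concatenate: 1111100100011111 = 0xF91F (16 bits → U+F91F).

U+F91F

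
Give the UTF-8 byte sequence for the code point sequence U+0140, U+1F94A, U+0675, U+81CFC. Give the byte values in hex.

U+0140: 2-byte form → C5 80.
U+1F94A: 4-byte form → F0 9F A5 8A.
U+0675: 2-byte form → D9 B5.
U+81CFC: 4-byte form → F2 81 B3 BC.
Concatenated (12 bytes): C5 80 F0 9F A5 8A D9 B5 F2 81 B3 BC.

C5 80 F0 9F A5 8A D9 B5 F2 81 B3 BC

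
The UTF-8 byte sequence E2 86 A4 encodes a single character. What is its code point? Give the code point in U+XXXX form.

U+21A4

Leading byte 0xE2 = 11100010 matches 1110xxxx → 3-byte sequence.
Byte 1: 0xE2 = 11100010, payload 0010 (4 bits).
Byte 2: 0x86 = 10000110 (10xxxxxx ✓), payload 000110.
Byte 3: 0xA4 = 10100100 (10xxxxxx ✓), payload 100100.
Concatenate: 0010000110100100 = 0x21A4 (16 bits → U+21A4).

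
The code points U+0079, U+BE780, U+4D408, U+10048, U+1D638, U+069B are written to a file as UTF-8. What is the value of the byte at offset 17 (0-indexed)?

0xDA

U+0079 → 1-byte form 79 at offsets 0–0.
U+BE780 → 4-byte form F2 BE 9E 80 at offsets 1–4.
U+4D408 → 4-byte form F1 8D 90 88 at offsets 5–8.
U+10048 → 4-byte form F0 90 81 88 at offsets 9–12.
U+1D638 → 4-byte form F0 9D 98 B8 at offsets 13–16.
U+069B → 2-byte form DA 9B at offsets 17–18.
Offset 17 falls in char 6's range; it's byte 1 of DA 9B = 0xDA.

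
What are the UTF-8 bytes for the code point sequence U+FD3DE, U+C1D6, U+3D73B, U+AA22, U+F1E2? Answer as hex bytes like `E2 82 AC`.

F3 BD 8F 9E EC 87 96 F0 BD 9C BB EA A8 A2 EF 87 A2

U+FD3DE: 4-byte form → F3 BD 8F 9E.
U+C1D6: 3-byte form → EC 87 96.
U+3D73B: 4-byte form → F0 BD 9C BB.
U+AA22: 3-byte form → EA A8 A2.
U+F1E2: 3-byte form → EF 87 A2.
Concatenated (17 bytes): F3 BD 8F 9E EC 87 96 F0 BD 9C BB EA A8 A2 EF 87 A2.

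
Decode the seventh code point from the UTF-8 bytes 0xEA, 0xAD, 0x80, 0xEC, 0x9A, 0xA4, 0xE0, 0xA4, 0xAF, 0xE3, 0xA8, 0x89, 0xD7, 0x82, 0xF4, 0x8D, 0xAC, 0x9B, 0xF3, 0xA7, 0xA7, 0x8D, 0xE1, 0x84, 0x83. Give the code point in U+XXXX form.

U+E79CD

Offset 0: leading byte 0xEA = 11101010 → 3-byte char #1 = EA AD 80.
Offset 3: leading byte 0xEC = 11101100 → 3-byte char #2 = EC 9A A4.
Offset 6: leading byte 0xE0 = 11100000 → 3-byte char #3 = E0 A4 AF.
Offset 9: leading byte 0xE3 = 11100011 → 3-byte char #4 = E3 A8 89.
Offset 12: leading byte 0xD7 = 11010111 → 2-byte char #5 = D7 82.
Offset 14: leading byte 0xF4 = 11110100 → 4-byte char #6 = F4 8D AC 9B.
Offset 18: leading byte 0xF3 = 11110011 → 4-byte char #7 = F3 A7 A7 8D.
Leading byte 0xF3 = 11110011 matches 11110xxx → 4-byte sequence.
Byte 1: 0xF3 = 11110011, payload 011 (3 bits).
Byte 2: 0xA7 = 10100111 (10xxxxxx ✓), payload 100111.
Byte 3: 0xA7 = 10100111 (10xxxxxx ✓), payload 100111.
Byte 4: 0x8D = 10001101 (10xxxxxx ✓), payload 001101.
Concatenate: 011100111100111001101 = 0xE79CD (21 bits → U+E79CD).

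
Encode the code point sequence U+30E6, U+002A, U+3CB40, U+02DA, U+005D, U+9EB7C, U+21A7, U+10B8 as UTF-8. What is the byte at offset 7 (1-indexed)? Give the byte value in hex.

1-indexed offset 7 is 0-indexed offset 6.
U+30E6 → 3-byte form E3 83 A6 at offsets 0–2.
U+002A → 1-byte form 2A at offsets 3–3.
U+3CB40 → 4-byte form F0 BC AD 80 at offsets 4–7.
Offset 6 falls in char 3's range; it's byte 3 of F0 BC AD 80 = 0xAD.

0xAD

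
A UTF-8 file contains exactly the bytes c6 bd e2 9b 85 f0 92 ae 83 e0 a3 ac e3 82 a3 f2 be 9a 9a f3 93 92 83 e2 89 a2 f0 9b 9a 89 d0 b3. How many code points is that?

10

Byte at offset 0: 0xC6 = 11000110 → 2-byte char (#1). Advance 2.
Byte at offset 2: 0xE2 = 11100010 → 3-byte char (#2). Advance 3.
Byte at offset 5: 0xF0 = 11110000 → 4-byte char (#3). Advance 4.
Byte at offset 9: 0xE0 = 11100000 → 3-byte char (#4). Advance 3.
Byte at offset 12: 0xE3 = 11100011 → 3-byte char (#5). Advance 3.
Byte at offset 15: 0xF2 = 11110010 → 4-byte char (#6). Advance 4.
Byte at offset 19: 0xF3 = 11110011 → 4-byte char (#7). Advance 4.
Byte at offset 23: 0xE2 = 11100010 → 3-byte char (#8). Advance 3.
Byte at offset 26: 0xF0 = 11110000 → 4-byte char (#9). Advance 4.
Byte at offset 30: 0xD0 = 11010000 → 2-byte char (#10). Advance 2.
Reached end at offset 32 after 10 code points.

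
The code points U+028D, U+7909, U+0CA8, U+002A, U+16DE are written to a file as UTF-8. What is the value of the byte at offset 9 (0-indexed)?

0xE1

U+028D → 2-byte form CA 8D at offsets 0–1.
U+7909 → 3-byte form E7 A4 89 at offsets 2–4.
U+0CA8 → 3-byte form E0 B2 A8 at offsets 5–7.
U+002A → 1-byte form 2A at offsets 8–8.
U+16DE → 3-byte form E1 9B 9E at offsets 9–11.
Offset 9 falls in char 5's range; it's byte 1 of E1 9B 9E = 0xE1.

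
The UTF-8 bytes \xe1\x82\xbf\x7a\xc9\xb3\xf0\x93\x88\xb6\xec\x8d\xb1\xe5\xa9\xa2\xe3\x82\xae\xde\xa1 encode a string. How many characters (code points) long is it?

Byte at offset 0: 0xE1 = 11100001 → 3-byte char (#1). Advance 3.
Byte at offset 3: 0x7A = 01111010 → 1-byte char (#2). Advance 1.
Byte at offset 4: 0xC9 = 11001001 → 2-byte char (#3). Advance 2.
Byte at offset 6: 0xF0 = 11110000 → 4-byte char (#4). Advance 4.
Byte at offset 10: 0xEC = 11101100 → 3-byte char (#5). Advance 3.
Byte at offset 13: 0xE5 = 11100101 → 3-byte char (#6). Advance 3.
Byte at offset 16: 0xE3 = 11100011 → 3-byte char (#7). Advance 3.
Byte at offset 19: 0xDE = 11011110 → 2-byte char (#8). Advance 2.
Reached end at offset 21 after 8 code points.

8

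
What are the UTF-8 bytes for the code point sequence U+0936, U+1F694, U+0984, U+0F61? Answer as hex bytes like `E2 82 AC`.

E0 A4 B6 F0 9F 9A 94 E0 A6 84 E0 BD A1

U+0936: 3-byte form → E0 A4 B6.
U+1F694: 4-byte form → F0 9F 9A 94.
U+0984: 3-byte form → E0 A6 84.
U+0F61: 3-byte form → E0 BD A1.
Concatenated (13 bytes): E0 A4 B6 F0 9F 9A 94 E0 A6 84 E0 BD A1.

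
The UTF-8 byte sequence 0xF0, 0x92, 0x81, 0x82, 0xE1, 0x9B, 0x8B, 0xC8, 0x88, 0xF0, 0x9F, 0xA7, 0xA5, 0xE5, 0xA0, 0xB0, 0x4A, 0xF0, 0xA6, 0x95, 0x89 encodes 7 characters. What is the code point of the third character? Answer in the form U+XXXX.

Offset 0: leading byte 0xF0 = 11110000 → 4-byte char #1 = F0 92 81 82.
Offset 4: leading byte 0xE1 = 11100001 → 3-byte char #2 = E1 9B 8B.
Offset 7: leading byte 0xC8 = 11001000 → 2-byte char #3 = C8 88.
Leading byte 0xC8 = 11001000 matches 110xxxxx → 2-byte sequence.
Byte 1: 0xC8 = 11001000, payload 01000 (5 bits).
Byte 2: 0x88 = 10001000 (10xxxxxx ✓), payload 001000.
Concatenate: 01000001000 = 0x208 (11 bits → U+0208).

U+0208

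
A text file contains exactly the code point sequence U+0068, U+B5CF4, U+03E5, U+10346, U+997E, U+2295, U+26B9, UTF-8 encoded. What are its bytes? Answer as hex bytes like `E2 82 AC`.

68 F2 B5 B3 B4 CF A5 F0 90 8D 86 E9 A5 BE E2 8A 95 E2 9A B9

U+0068: 1-byte form → 68.
U+B5CF4: 4-byte form → F2 B5 B3 B4.
U+03E5: 2-byte form → CF A5.
U+10346: 4-byte form → F0 90 8D 86.
U+997E: 3-byte form → E9 A5 BE.
U+2295: 3-byte form → E2 8A 95.
U+26B9: 3-byte form → E2 9A B9.
Concatenated (20 bytes): 68 F2 B5 B3 B4 CF A5 F0 90 8D 86 E9 A5 BE E2 8A 95 E2 9A B9.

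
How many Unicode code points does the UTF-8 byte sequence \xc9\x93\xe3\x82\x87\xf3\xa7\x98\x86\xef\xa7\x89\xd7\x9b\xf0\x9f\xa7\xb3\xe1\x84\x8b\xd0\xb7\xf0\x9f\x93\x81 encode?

9

Byte at offset 0: 0xC9 = 11001001 → 2-byte char (#1). Advance 2.
Byte at offset 2: 0xE3 = 11100011 → 3-byte char (#2). Advance 3.
Byte at offset 5: 0xF3 = 11110011 → 4-byte char (#3). Advance 4.
Byte at offset 9: 0xEF = 11101111 → 3-byte char (#4). Advance 3.
Byte at offset 12: 0xD7 = 11010111 → 2-byte char (#5). Advance 2.
Byte at offset 14: 0xF0 = 11110000 → 4-byte char (#6). Advance 4.
Byte at offset 18: 0xE1 = 11100001 → 3-byte char (#7). Advance 3.
Byte at offset 21: 0xD0 = 11010000 → 2-byte char (#8). Advance 2.
Byte at offset 23: 0xF0 = 11110000 → 4-byte char (#9). Advance 4.
Reached end at offset 27 after 9 code points.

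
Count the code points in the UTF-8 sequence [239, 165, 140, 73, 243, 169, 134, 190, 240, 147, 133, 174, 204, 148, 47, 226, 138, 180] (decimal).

Byte at offset 0: 0xEF = 11101111 → 3-byte char (#1). Advance 3.
Byte at offset 3: 0x49 = 01001001 → 1-byte char (#2). Advance 1.
Byte at offset 4: 0xF3 = 11110011 → 4-byte char (#3). Advance 4.
Byte at offset 8: 0xF0 = 11110000 → 4-byte char (#4). Advance 4.
Byte at offset 12: 0xCC = 11001100 → 2-byte char (#5). Advance 2.
Byte at offset 14: 0x2F = 00101111 → 1-byte char (#6). Advance 1.
Byte at offset 15: 0xE2 = 11100010 → 3-byte char (#7). Advance 3.
Reached end at offset 18 after 7 code points.

7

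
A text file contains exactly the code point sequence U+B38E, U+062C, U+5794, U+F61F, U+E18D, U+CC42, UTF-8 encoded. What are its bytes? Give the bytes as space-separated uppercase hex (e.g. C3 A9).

U+B38E: 3-byte form → EB 8E 8E.
U+062C: 2-byte form → D8 AC.
U+5794: 3-byte form → E5 9E 94.
U+F61F: 3-byte form → EF 98 9F.
U+E18D: 3-byte form → EE 86 8D.
U+CC42: 3-byte form → EC B1 82.
Concatenated (17 bytes): EB 8E 8E D8 AC E5 9E 94 EF 98 9F EE 86 8D EC B1 82.

EB 8E 8E D8 AC E5 9E 94 EF 98 9F EE 86 8D EC B1 82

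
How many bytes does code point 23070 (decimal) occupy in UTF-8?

U+5A1E = 0x5A1E. UTF-8 uses 1 byte below 0x80, 2 below 0x800, 3 below 0x10000, 4 up to 0x10FFFF. 0x5A1E is in U+0800–U+FFFF → 3 bytes.

3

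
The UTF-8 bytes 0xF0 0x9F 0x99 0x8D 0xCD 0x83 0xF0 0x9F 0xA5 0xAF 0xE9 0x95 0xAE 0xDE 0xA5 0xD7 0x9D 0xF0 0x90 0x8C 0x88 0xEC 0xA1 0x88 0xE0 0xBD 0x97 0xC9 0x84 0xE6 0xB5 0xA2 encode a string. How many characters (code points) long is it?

11

Byte at offset 0: 0xF0 = 11110000 → 4-byte char (#1). Advance 4.
Byte at offset 4: 0xCD = 11001101 → 2-byte char (#2). Advance 2.
Byte at offset 6: 0xF0 = 11110000 → 4-byte char (#3). Advance 4.
Byte at offset 10: 0xE9 = 11101001 → 3-byte char (#4). Advance 3.
Byte at offset 13: 0xDE = 11011110 → 2-byte char (#5). Advance 2.
Byte at offset 15: 0xD7 = 11010111 → 2-byte char (#6). Advance 2.
Byte at offset 17: 0xF0 = 11110000 → 4-byte char (#7). Advance 4.
Byte at offset 21: 0xEC = 11101100 → 3-byte char (#8). Advance 3.
Byte at offset 24: 0xE0 = 11100000 → 3-byte char (#9). Advance 3.
Byte at offset 27: 0xC9 = 11001001 → 2-byte char (#10). Advance 2.
Byte at offset 29: 0xE6 = 11100110 → 3-byte char (#11). Advance 3.
Reached end at offset 32 after 11 code points.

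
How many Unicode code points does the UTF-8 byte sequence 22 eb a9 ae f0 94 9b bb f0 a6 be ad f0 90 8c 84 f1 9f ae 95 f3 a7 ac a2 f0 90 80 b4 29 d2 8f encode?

10

Byte at offset 0: 0x22 = 00100010 → 1-byte char (#1). Advance 1.
Byte at offset 1: 0xEB = 11101011 → 3-byte char (#2). Advance 3.
Byte at offset 4: 0xF0 = 11110000 → 4-byte char (#3). Advance 4.
Byte at offset 8: 0xF0 = 11110000 → 4-byte char (#4). Advance 4.
Byte at offset 12: 0xF0 = 11110000 → 4-byte char (#5). Advance 4.
Byte at offset 16: 0xF1 = 11110001 → 4-byte char (#6). Advance 4.
Byte at offset 20: 0xF3 = 11110011 → 4-byte char (#7). Advance 4.
Byte at offset 24: 0xF0 = 11110000 → 4-byte char (#8). Advance 4.
Byte at offset 28: 0x29 = 00101001 → 1-byte char (#9). Advance 1.
Byte at offset 29: 0xD2 = 11010010 → 2-byte char (#10). Advance 2.
Reached end at offset 31 after 10 code points.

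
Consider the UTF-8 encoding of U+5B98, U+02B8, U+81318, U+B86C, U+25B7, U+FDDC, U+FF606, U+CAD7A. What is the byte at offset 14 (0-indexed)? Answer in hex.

0xB7

U+5B98 → 3-byte form E5 AE 98 at offsets 0–2.
U+02B8 → 2-byte form CA B8 at offsets 3–4.
U+81318 → 4-byte form F2 81 8C 98 at offsets 5–8.
U+B86C → 3-byte form EB A1 AC at offsets 9–11.
U+25B7 → 3-byte form E2 96 B7 at offsets 12–14.
Offset 14 falls in char 5's range; it's byte 3 of E2 96 B7 = 0xB7.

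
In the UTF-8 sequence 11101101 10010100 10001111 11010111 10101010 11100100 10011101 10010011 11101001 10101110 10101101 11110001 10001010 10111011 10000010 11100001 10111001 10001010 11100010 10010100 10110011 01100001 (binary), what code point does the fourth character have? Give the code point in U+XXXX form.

Offset 0: leading byte 0xED = 11101101 → 3-byte char #1 = ED 94 8F.
Offset 3: leading byte 0xD7 = 11010111 → 2-byte char #2 = D7 AA.
Offset 5: leading byte 0xE4 = 11100100 → 3-byte char #3 = E4 9D 93.
Offset 8: leading byte 0xE9 = 11101001 → 3-byte char #4 = E9 AE AD.
Leading byte 0xE9 = 11101001 matches 1110xxxx → 3-byte sequence.
Byte 1: 0xE9 = 11101001, payload 1001 (4 bits).
Byte 2: 0xAE = 10101110 (10xxxxxx ✓), payload 101110.
Byte 3: 0xAD = 10101101 (10xxxxxx ✓), payload 101101.
Concatenate: 1001101110101101 = 0x9BAD (16 bits → U+9BAD).

U+9BAD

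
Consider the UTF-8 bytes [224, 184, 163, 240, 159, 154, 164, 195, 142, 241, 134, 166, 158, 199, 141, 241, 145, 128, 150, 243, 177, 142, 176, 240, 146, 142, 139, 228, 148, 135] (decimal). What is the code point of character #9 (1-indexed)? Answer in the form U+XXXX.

U+4507

Offset 0: leading byte 0xE0 = 11100000 → 3-byte char #1 = E0 B8 A3.
Offset 3: leading byte 0xF0 = 11110000 → 4-byte char #2 = F0 9F 9A A4.
Offset 7: leading byte 0xC3 = 11000011 → 2-byte char #3 = C3 8E.
Offset 9: leading byte 0xF1 = 11110001 → 4-byte char #4 = F1 86 A6 9E.
Offset 13: leading byte 0xC7 = 11000111 → 2-byte char #5 = C7 8D.
Offset 15: leading byte 0xF1 = 11110001 → 4-byte char #6 = F1 91 80 96.
Offset 19: leading byte 0xF3 = 11110011 → 4-byte char #7 = F3 B1 8E B0.
Offset 23: leading byte 0xF0 = 11110000 → 4-byte char #8 = F0 92 8E 8B.
Offset 27: leading byte 0xE4 = 11100100 → 3-byte char #9 = E4 94 87.
Leading byte 0xE4 = 11100100 matches 1110xxxx → 3-byte sequence.
Byte 1: 0xE4 = 11100100, payload 0100 (4 bits).
Byte 2: 0x94 = 10010100 (10xxxxxx ✓), payload 010100.
Byte 3: 0x87 = 10000111 (10xxxxxx ✓), payload 000111.
Concatenate: 0100010100000111 = 0x4507 (16 bits → U+4507).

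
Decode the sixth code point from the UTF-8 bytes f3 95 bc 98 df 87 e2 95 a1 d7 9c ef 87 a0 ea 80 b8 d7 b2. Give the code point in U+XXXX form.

U+A038

Offset 0: leading byte 0xF3 = 11110011 → 4-byte char #1 = F3 95 BC 98.
Offset 4: leading byte 0xDF = 11011111 → 2-byte char #2 = DF 87.
Offset 6: leading byte 0xE2 = 11100010 → 3-byte char #3 = E2 95 A1.
Offset 9: leading byte 0xD7 = 11010111 → 2-byte char #4 = D7 9C.
Offset 11: leading byte 0xEF = 11101111 → 3-byte char #5 = EF 87 A0.
Offset 14: leading byte 0xEA = 11101010 → 3-byte char #6 = EA 80 B8.
Leading byte 0xEA = 11101010 matches 1110xxxx → 3-byte sequence.
Byte 1: 0xEA = 11101010, payload 1010 (4 bits).
Byte 2: 0x80 = 10000000 (10xxxxxx ✓), payload 000000.
Byte 3: 0xB8 = 10111000 (10xxxxxx ✓), payload 111000.
Concatenate: 1010000000111000 = 0xA038 (16 bits → U+A038).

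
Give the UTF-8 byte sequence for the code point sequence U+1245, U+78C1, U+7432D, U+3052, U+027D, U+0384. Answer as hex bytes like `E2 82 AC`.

E1 89 85 E7 A3 81 F1 B4 8C AD E3 81 92 C9 BD CE 84

U+1245: 3-byte form → E1 89 85.
U+78C1: 3-byte form → E7 A3 81.
U+7432D: 4-byte form → F1 B4 8C AD.
U+3052: 3-byte form → E3 81 92.
U+027D: 2-byte form → C9 BD.
U+0384: 2-byte form → CE 84.
Concatenated (17 bytes): E1 89 85 E7 A3 81 F1 B4 8C AD E3 81 92 C9 BD CE 84.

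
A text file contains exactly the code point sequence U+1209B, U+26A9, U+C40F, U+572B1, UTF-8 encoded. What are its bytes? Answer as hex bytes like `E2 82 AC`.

U+1209B: 4-byte form → F0 92 82 9B.
U+26A9: 3-byte form → E2 9A A9.
U+C40F: 3-byte form → EC 90 8F.
U+572B1: 4-byte form → F1 97 8A B1.
Concatenated (14 bytes): F0 92 82 9B E2 9A A9 EC 90 8F F1 97 8A B1.

F0 92 82 9B E2 9A A9 EC 90 8F F1 97 8A B1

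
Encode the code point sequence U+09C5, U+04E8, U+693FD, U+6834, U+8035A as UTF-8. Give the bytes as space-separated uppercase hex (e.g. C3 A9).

E0 A7 85 D3 A8 F1 A9 8F BD E6 A0 B4 F2 80 8D 9A

U+09C5: 3-byte form → E0 A7 85.
U+04E8: 2-byte form → D3 A8.
U+693FD: 4-byte form → F1 A9 8F BD.
U+6834: 3-byte form → E6 A0 B4.
U+8035A: 4-byte form → F2 80 8D 9A.
Concatenated (16 bytes): E0 A7 85 D3 A8 F1 A9 8F BD E6 A0 B4 F2 80 8D 9A.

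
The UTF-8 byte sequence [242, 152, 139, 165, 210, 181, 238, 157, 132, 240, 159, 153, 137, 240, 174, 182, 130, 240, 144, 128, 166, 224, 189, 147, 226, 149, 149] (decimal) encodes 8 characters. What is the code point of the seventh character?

Offset 0: leading byte 0xF2 = 11110010 → 4-byte char #1 = F2 98 8B A5.
Offset 4: leading byte 0xD2 = 11010010 → 2-byte char #2 = D2 B5.
Offset 6: leading byte 0xEE = 11101110 → 3-byte char #3 = EE 9D 84.
Offset 9: leading byte 0xF0 = 11110000 → 4-byte char #4 = F0 9F 99 89.
Offset 13: leading byte 0xF0 = 11110000 → 4-byte char #5 = F0 AE B6 82.
Offset 17: leading byte 0xF0 = 11110000 → 4-byte char #6 = F0 90 80 A6.
Offset 21: leading byte 0xE0 = 11100000 → 3-byte char #7 = E0 BD 93.
Leading byte 0xE0 = 11100000 matches 1110xxxx → 3-byte sequence.
Byte 1: 0xE0 = 11100000, payload 0000 (4 bits).
Byte 2: 0xBD = 10111101 (10xxxxxx ✓), payload 111101.
Byte 3: 0x93 = 10010011 (10xxxxxx ✓), payload 010011.
Concatenate: 0000111101010011 = 0xF53 (16 bits → U+0F53).

U+0F53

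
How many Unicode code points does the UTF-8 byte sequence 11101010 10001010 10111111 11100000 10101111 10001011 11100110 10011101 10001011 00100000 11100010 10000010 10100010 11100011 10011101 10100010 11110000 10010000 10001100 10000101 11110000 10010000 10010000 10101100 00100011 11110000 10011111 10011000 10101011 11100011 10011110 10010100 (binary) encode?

11

Byte at offset 0: 0xEA = 11101010 → 3-byte char (#1). Advance 3.
Byte at offset 3: 0xE0 = 11100000 → 3-byte char (#2). Advance 3.
Byte at offset 6: 0xE6 = 11100110 → 3-byte char (#3). Advance 3.
Byte at offset 9: 0x20 = 00100000 → 1-byte char (#4). Advance 1.
Byte at offset 10: 0xE2 = 11100010 → 3-byte char (#5). Advance 3.
Byte at offset 13: 0xE3 = 11100011 → 3-byte char (#6). Advance 3.
Byte at offset 16: 0xF0 = 11110000 → 4-byte char (#7). Advance 4.
Byte at offset 20: 0xF0 = 11110000 → 4-byte char (#8). Advance 4.
Byte at offset 24: 0x23 = 00100011 → 1-byte char (#9). Advance 1.
Byte at offset 25: 0xF0 = 11110000 → 4-byte char (#10). Advance 4.
Byte at offset 29: 0xE3 = 11100011 → 3-byte char (#11). Advance 3.
Reached end at offset 32 after 11 code points.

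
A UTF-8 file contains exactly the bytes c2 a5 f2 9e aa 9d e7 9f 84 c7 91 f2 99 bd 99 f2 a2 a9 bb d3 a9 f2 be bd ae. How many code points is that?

Byte at offset 0: 0xC2 = 11000010 → 2-byte char (#1). Advance 2.
Byte at offset 2: 0xF2 = 11110010 → 4-byte char (#2). Advance 4.
Byte at offset 6: 0xE7 = 11100111 → 3-byte char (#3). Advance 3.
Byte at offset 9: 0xC7 = 11000111 → 2-byte char (#4). Advance 2.
Byte at offset 11: 0xF2 = 11110010 → 4-byte char (#5). Advance 4.
Byte at offset 15: 0xF2 = 11110010 → 4-byte char (#6). Advance 4.
Byte at offset 19: 0xD3 = 11010011 → 2-byte char (#7). Advance 2.
Byte at offset 21: 0xF2 = 11110010 → 4-byte char (#8). Advance 4.
Reached end at offset 25 after 8 code points.

8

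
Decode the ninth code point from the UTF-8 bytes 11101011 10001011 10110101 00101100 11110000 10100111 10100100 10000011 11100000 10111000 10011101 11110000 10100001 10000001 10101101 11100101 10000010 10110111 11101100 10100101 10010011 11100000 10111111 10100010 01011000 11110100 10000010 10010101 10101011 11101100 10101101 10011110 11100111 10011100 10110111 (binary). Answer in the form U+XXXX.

Offset 0: leading byte 0xEB = 11101011 → 3-byte char #1 = EB 8B B5.
Offset 3: leading byte 0x2C = 00101100 → 1-byte char #2 = 2C.
Offset 4: leading byte 0xF0 = 11110000 → 4-byte char #3 = F0 A7 A4 83.
Offset 8: leading byte 0xE0 = 11100000 → 3-byte char #4 = E0 B8 9D.
Offset 11: leading byte 0xF0 = 11110000 → 4-byte char #5 = F0 A1 81 AD.
Offset 15: leading byte 0xE5 = 11100101 → 3-byte char #6 = E5 82 B7.
Offset 18: leading byte 0xEC = 11101100 → 3-byte char #7 = EC A5 93.
Offset 21: leading byte 0xE0 = 11100000 → 3-byte char #8 = E0 BF A2.
Offset 24: leading byte 0x58 = 01011000 → 1-byte char #9 = 58.
Leading byte 0x58 = 01011000 matches 0xxxxxxx → 1-byte sequence.
Byte 1: 0x58 = 01011000, payload 1011000 (7 bits).
Concatenate: 1011000 = 0x58 (7 bits → U+0058).

U+0058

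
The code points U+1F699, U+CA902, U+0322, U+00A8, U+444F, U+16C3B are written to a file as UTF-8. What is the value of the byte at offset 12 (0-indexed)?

0xE4

U+1F699 → 4-byte form F0 9F 9A 99 at offsets 0–3.
U+CA902 → 4-byte form F3 8A A4 82 at offsets 4–7.
U+0322 → 2-byte form CC A2 at offsets 8–9.
U+00A8 → 2-byte form C2 A8 at offsets 10–11.
U+444F → 3-byte form E4 91 8F at offsets 12–14.
Offset 12 falls in char 5's range; it's byte 1 of E4 91 8F = 0xE4.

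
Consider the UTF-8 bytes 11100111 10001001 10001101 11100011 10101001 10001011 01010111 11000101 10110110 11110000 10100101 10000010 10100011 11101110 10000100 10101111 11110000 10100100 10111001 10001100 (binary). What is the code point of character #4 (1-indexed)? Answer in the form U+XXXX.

Offset 0: leading byte 0xE7 = 11100111 → 3-byte char #1 = E7 89 8D.
Offset 3: leading byte 0xE3 = 11100011 → 3-byte char #2 = E3 A9 8B.
Offset 6: leading byte 0x57 = 01010111 → 1-byte char #3 = 57.
Offset 7: leading byte 0xC5 = 11000101 → 2-byte char #4 = C5 B6.
Leading byte 0xC5 = 11000101 matches 110xxxxx → 2-byte sequence.
Byte 1: 0xC5 = 11000101, payload 00101 (5 bits).
Byte 2: 0xB6 = 10110110 (10xxxxxx ✓), payload 110110.
Concatenate: 00101110110 = 0x176 (11 bits → U+0176).

U+0176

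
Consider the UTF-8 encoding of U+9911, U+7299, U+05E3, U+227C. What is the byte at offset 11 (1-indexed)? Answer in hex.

0xBC

1-indexed offset 11 is 0-indexed offset 10.
U+9911 → 3-byte form E9 A4 91 at offsets 0–2.
U+7299 → 3-byte form E7 8A 99 at offsets 3–5.
U+05E3 → 2-byte form D7 A3 at offsets 6–7.
U+227C → 3-byte form E2 89 BC at offsets 8–10.
Offset 10 falls in char 4's range; it's byte 3 of E2 89 BC = 0xBC.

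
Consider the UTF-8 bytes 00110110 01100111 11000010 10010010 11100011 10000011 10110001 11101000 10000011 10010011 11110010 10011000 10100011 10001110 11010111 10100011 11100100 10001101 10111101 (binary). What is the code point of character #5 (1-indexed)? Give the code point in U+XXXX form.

Offset 0: leading byte 0x36 = 00110110 → 1-byte char #1 = 36.
Offset 1: leading byte 0x67 = 01100111 → 1-byte char #2 = 67.
Offset 2: leading byte 0xC2 = 11000010 → 2-byte char #3 = C2 92.
Offset 4: leading byte 0xE3 = 11100011 → 3-byte char #4 = E3 83 B1.
Offset 7: leading byte 0xE8 = 11101000 → 3-byte char #5 = E8 83 93.
Leading byte 0xE8 = 11101000 matches 1110xxxx → 3-byte sequence.
Byte 1: 0xE8 = 11101000, payload 1000 (4 bits).
Byte 2: 0x83 = 10000011 (10xxxxxx ✓), payload 000011.
Byte 3: 0x93 = 10010011 (10xxxxxx ✓), payload 010011.
Concatenate: 1000000011010011 = 0x80D3 (16 bits → U+80D3).

U+80D3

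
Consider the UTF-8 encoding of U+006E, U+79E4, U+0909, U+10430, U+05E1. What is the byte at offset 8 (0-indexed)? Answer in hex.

U+006E → 1-byte form 6E at offsets 0–0.
U+79E4 → 3-byte form E7 A7 A4 at offsets 1–3.
U+0909 → 3-byte form E0 A4 89 at offsets 4–6.
U+10430 → 4-byte form F0 90 90 B0 at offsets 7–10.
Offset 8 falls in char 4's range; it's byte 2 of F0 90 90 B0 = 0x90.

0x90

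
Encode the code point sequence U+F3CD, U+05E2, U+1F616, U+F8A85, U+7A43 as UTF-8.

EF 8F 8D D7 A2 F0 9F 98 96 F3 B8 AA 85 E7 A9 83

U+F3CD: 3-byte form → EF 8F 8D.
U+05E2: 2-byte form → D7 A2.
U+1F616: 4-byte form → F0 9F 98 96.
U+F8A85: 4-byte form → F3 B8 AA 85.
U+7A43: 3-byte form → E7 A9 83.
Concatenated (16 bytes): EF 8F 8D D7 A2 F0 9F 98 96 F3 B8 AA 85 E7 A9 83.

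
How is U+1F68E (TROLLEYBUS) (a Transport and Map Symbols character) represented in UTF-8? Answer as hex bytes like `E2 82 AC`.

U+1F68E = 0x1F68E = 128654 decimal. In range U+10000–U+10FFFF → 4-byte form: 11110xxx 10xxxxxx 10xxxxxx 10xxxxxx.
Binary (21 bits): 000011111011010001110.
Split 3+6+6+6: 000 | 011111 | 011010 | 001110.
Byte 1: 11110000 = 0xF0.
Byte 2: 10011111 = 0x9F.
Byte 3: 10011010 = 0x9A.
Byte 4: 10001110 = 0x8E.

F0 9F 9A 8E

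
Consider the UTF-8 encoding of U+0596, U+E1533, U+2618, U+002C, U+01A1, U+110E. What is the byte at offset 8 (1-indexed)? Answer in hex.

0x98

1-indexed offset 8 is 0-indexed offset 7.
U+0596 → 2-byte form D6 96 at offsets 0–1.
U+E1533 → 4-byte form F3 A1 94 B3 at offsets 2–5.
U+2618 → 3-byte form E2 98 98 at offsets 6–8.
Offset 7 falls in char 3's range; it's byte 2 of E2 98 98 = 0x98.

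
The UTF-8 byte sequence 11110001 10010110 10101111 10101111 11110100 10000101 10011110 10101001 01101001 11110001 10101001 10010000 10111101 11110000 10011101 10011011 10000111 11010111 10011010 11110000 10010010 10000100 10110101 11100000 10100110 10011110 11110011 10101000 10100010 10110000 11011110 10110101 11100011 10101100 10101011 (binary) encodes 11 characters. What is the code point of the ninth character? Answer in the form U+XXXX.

Offset 0: leading byte 0xF1 = 11110001 → 4-byte char #1 = F1 96 AF AF.
Offset 4: leading byte 0xF4 = 11110100 → 4-byte char #2 = F4 85 9E A9.
Offset 8: leading byte 0x69 = 01101001 → 1-byte char #3 = 69.
Offset 9: leading byte 0xF1 = 11110001 → 4-byte char #4 = F1 A9 90 BD.
Offset 13: leading byte 0xF0 = 11110000 → 4-byte char #5 = F0 9D 9B 87.
Offset 17: leading byte 0xD7 = 11010111 → 2-byte char #6 = D7 9A.
Offset 19: leading byte 0xF0 = 11110000 → 4-byte char #7 = F0 92 84 B5.
Offset 23: leading byte 0xE0 = 11100000 → 3-byte char #8 = E0 A6 9E.
Offset 26: leading byte 0xF3 = 11110011 → 4-byte char #9 = F3 A8 A2 B0.
Leading byte 0xF3 = 11110011 matches 11110xxx → 4-byte sequence.
Byte 1: 0xF3 = 11110011, payload 011 (3 bits).
Byte 2: 0xA8 = 10101000 (10xxxxxx ✓), payload 101000.
Byte 3: 0xA2 = 10100010 (10xxxxxx ✓), payload 100010.
Byte 4: 0xB0 = 10110000 (10xxxxxx ✓), payload 110000.
Concatenate: 011101000100010110000 = 0xE88B0 (21 bits → U+E88B0).

U+E88B0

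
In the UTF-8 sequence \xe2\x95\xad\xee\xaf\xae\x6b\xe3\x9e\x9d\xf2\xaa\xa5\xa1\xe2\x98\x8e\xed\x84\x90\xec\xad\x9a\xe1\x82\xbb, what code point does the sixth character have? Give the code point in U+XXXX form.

Offset 0: leading byte 0xE2 = 11100010 → 3-byte char #1 = E2 95 AD.
Offset 3: leading byte 0xEE = 11101110 → 3-byte char #2 = EE AF AE.
Offset 6: leading byte 0x6B = 01101011 → 1-byte char #3 = 6B.
Offset 7: leading byte 0xE3 = 11100011 → 3-byte char #4 = E3 9E 9D.
Offset 10: leading byte 0xF2 = 11110010 → 4-byte char #5 = F2 AA A5 A1.
Offset 14: leading byte 0xE2 = 11100010 → 3-byte char #6 = E2 98 8E.
Leading byte 0xE2 = 11100010 matches 1110xxxx → 3-byte sequence.
Byte 1: 0xE2 = 11100010, payload 0010 (4 bits).
Byte 2: 0x98 = 10011000 (10xxxxxx ✓), payload 011000.
Byte 3: 0x8E = 10001110 (10xxxxxx ✓), payload 001110.
Concatenate: 0010011000001110 = 0x260E (16 bits → U+260E).

U+260E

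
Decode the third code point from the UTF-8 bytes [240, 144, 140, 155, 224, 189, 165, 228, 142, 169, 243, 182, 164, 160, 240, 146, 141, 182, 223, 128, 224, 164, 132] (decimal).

Offset 0: leading byte 0xF0 = 11110000 → 4-byte char #1 = F0 90 8C 9B.
Offset 4: leading byte 0xE0 = 11100000 → 3-byte char #2 = E0 BD A5.
Offset 7: leading byte 0xE4 = 11100100 → 3-byte char #3 = E4 8E A9.
Leading byte 0xE4 = 11100100 matches 1110xxxx → 3-byte sequence.
Byte 1: 0xE4 = 11100100, payload 0100 (4 bits).
Byte 2: 0x8E = 10001110 (10xxxxxx ✓), payload 001110.
Byte 3: 0xA9 = 10101001 (10xxxxxx ✓), payload 101001.
Concatenate: 0100001110101001 = 0x43A9 (16 bits → U+43A9).

U+43A9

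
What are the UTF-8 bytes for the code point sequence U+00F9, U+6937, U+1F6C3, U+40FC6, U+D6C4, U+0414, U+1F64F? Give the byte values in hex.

C3 B9 E6 A4 B7 F0 9F 9B 83 F1 80 BF 86 ED 9B 84 D0 94 F0 9F 99 8F

U+00F9: 2-byte form → C3 B9.
U+6937: 3-byte form → E6 A4 B7.
U+1F6C3: 4-byte form → F0 9F 9B 83.
U+40FC6: 4-byte form → F1 80 BF 86.
U+D6C4: 3-byte form → ED 9B 84.
U+0414: 2-byte form → D0 94.
U+1F64F: 4-byte form → F0 9F 99 8F.
Concatenated (22 bytes): C3 B9 E6 A4 B7 F0 9F 9B 83 F1 80 BF 86 ED 9B 84 D0 94 F0 9F 99 8F.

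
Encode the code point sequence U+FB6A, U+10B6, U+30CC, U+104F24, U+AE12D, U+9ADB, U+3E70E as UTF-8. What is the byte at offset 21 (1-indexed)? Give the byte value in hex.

0xF0

1-indexed offset 21 is 0-indexed offset 20.
U+FB6A → 3-byte form EF AD AA at offsets 0–2.
U+10B6 → 3-byte form E1 82 B6 at offsets 3–5.
U+30CC → 3-byte form E3 83 8C at offsets 6–8.
U+104F24 → 4-byte form F4 84 BC A4 at offsets 9–12.
U+AE12D → 4-byte form F2 AE 84 AD at offsets 13–16.
U+9ADB → 3-byte form E9 AB 9B at offsets 17–19.
U+3E70E → 4-byte form F0 BE 9C 8E at offsets 20–23.
Offset 20 falls in char 7's range; it's byte 1 of F0 BE 9C 8E = 0xF0.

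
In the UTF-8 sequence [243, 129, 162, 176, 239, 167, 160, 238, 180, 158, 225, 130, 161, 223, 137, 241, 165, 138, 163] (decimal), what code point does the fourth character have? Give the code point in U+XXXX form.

Offset 0: leading byte 0xF3 = 11110011 → 4-byte char #1 = F3 81 A2 B0.
Offset 4: leading byte 0xEF = 11101111 → 3-byte char #2 = EF A7 A0.
Offset 7: leading byte 0xEE = 11101110 → 3-byte char #3 = EE B4 9E.
Offset 10: leading byte 0xE1 = 11100001 → 3-byte char #4 = E1 82 A1.
Leading byte 0xE1 = 11100001 matches 1110xxxx → 3-byte sequence.
Byte 1: 0xE1 = 11100001, payload 0001 (4 bits).
Byte 2: 0x82 = 10000010 (10xxxxxx ✓), payload 000010.
Byte 3: 0xA1 = 10100001 (10xxxxxx ✓), payload 100001.
Concatenate: 0001000010100001 = 0x10A1 (16 bits → U+10A1).

U+10A1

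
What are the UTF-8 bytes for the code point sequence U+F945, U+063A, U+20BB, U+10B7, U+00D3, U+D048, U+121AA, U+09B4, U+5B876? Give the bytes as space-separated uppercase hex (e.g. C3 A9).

U+F945: 3-byte form → EF A5 85.
U+063A: 2-byte form → D8 BA.
U+20BB: 3-byte form → E2 82 BB.
U+10B7: 3-byte form → E1 82 B7.
U+00D3: 2-byte form → C3 93.
U+D048: 3-byte form → ED 81 88.
U+121AA: 4-byte form → F0 92 86 AA.
U+09B4: 3-byte form → E0 A6 B4.
U+5B876: 4-byte form → F1 9B A1 B6.
Concatenated (27 bytes): EF A5 85 D8 BA E2 82 BB E1 82 B7 C3 93 ED 81 88 F0 92 86 AA E0 A6 B4 F1 9B A1 B6.

EF A5 85 D8 BA E2 82 BB E1 82 B7 C3 93 ED 81 88 F0 92 86 AA E0 A6 B4 F1 9B A1 B6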